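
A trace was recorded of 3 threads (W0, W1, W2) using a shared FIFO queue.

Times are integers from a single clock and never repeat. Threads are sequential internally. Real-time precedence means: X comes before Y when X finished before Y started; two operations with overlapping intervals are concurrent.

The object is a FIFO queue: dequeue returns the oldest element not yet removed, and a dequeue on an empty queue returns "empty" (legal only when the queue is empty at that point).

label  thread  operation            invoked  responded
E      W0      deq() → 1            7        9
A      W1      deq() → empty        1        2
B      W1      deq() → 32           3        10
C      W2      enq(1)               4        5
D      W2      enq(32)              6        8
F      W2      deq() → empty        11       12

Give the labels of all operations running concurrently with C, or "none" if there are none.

C spans [4,5]: anything still running between times 4 and 5 counts as concurrent
A [1,2]: before
B [3,10]: concurrent
D [6,8]: after
E [7,9]: after
F [11,12]: after

B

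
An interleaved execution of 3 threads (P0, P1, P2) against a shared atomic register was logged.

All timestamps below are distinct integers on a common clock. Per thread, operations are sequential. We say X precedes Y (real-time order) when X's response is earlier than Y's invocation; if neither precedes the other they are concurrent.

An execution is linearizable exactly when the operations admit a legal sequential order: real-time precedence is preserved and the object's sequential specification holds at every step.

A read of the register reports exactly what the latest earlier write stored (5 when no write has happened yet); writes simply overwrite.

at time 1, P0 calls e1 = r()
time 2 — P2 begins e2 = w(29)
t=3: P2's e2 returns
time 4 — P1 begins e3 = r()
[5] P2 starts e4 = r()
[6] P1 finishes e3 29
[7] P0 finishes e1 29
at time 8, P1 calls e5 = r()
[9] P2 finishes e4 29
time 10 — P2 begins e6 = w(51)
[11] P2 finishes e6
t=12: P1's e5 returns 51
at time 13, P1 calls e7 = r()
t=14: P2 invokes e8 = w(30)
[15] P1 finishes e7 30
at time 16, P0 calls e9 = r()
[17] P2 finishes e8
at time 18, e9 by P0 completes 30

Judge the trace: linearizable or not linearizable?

a witness: e2, e1, e3, e4, e6, e5, e8, e7, e9
after step 1 (e2 w(29)): value 29
after step 2 (e1 r() → 29): value 29
after step 3 (e3 r() → 29): value 29
after step 4 (e4 r() → 29): value 29
after step 5 (e6 w(51)): value 51
after step 6 (e5 r() → 51): value 51
after step 7 (e8 w(30)): value 30
after step 8 (e7 r() → 30): value 30
after step 9 (e9 r() → 30): value 30

linearizable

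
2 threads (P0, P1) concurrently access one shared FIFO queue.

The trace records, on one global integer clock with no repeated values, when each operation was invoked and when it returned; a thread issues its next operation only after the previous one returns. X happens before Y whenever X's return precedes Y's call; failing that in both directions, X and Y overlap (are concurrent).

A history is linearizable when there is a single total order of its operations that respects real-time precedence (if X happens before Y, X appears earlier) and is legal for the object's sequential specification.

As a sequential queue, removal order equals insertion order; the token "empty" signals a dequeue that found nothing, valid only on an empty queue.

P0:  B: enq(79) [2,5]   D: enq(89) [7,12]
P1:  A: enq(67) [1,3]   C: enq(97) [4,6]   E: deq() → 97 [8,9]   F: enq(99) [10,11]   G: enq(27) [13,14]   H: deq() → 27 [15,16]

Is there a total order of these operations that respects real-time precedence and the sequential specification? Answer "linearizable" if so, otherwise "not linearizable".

prefix check: 1..8 passes, 1..9 fails once E's time-9 response joins
checked exhaustively: 3 real-time-consistent orders of 4 completed operations, zero legal FIFO queue replays
every completion of the 1 pending operation (D) was checked; none linearizes
for example A, B, C, E (pending dropped) fails at step 4: E deq() → 97 is not legal there
for example A, C, B, E (pending dropped) fails at step 4: E deq() → 97 is not legal there

not linearizable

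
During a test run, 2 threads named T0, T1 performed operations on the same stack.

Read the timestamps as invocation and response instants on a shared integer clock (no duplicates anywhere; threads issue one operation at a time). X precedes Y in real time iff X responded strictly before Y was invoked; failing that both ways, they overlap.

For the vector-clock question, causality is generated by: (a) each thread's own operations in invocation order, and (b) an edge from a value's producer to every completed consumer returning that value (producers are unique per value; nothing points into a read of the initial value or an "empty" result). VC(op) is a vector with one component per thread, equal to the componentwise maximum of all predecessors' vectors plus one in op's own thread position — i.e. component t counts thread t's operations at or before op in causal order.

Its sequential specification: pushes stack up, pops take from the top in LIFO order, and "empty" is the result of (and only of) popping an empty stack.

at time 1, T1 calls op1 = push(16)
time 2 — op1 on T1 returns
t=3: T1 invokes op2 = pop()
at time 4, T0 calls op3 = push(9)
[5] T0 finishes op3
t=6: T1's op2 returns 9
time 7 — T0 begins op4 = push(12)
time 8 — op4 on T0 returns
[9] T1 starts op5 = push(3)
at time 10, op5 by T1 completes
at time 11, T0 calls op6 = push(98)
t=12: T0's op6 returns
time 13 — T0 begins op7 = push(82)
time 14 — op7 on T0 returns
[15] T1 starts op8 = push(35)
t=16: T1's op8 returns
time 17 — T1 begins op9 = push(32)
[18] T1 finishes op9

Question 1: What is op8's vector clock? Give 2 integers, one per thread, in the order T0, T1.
Answer: (1, 4)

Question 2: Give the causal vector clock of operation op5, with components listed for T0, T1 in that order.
Answer: (1, 3)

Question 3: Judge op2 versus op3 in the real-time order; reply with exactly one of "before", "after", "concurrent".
Answer: concurrent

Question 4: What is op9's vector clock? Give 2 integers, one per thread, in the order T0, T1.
Answer: (1, 5)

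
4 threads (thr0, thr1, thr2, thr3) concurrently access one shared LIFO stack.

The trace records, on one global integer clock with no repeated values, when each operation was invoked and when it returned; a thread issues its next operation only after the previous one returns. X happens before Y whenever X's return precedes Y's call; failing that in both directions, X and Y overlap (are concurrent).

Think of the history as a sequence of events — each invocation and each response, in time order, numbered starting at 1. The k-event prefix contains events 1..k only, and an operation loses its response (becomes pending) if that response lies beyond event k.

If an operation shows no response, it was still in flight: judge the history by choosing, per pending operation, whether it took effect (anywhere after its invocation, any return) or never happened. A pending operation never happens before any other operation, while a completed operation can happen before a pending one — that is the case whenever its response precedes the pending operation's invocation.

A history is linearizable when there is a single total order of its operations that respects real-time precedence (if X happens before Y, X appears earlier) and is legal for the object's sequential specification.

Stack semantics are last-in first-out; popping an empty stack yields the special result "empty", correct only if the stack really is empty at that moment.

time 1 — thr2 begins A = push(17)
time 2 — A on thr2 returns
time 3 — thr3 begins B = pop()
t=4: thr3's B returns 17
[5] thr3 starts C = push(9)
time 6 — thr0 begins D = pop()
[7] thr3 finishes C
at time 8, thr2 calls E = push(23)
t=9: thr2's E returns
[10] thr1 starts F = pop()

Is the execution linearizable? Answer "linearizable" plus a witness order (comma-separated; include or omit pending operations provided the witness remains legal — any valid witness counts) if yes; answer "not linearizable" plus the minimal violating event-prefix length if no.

1. A push(17), leaving stack <17>
2. B pop() → 17, leaving stack <>
3. C push(9), leaving stack <9>
4. D pop() (pending, included), leaving stack <>
5. E push(23), leaving stack <23>

linearizable — witness: A, B, C, D, E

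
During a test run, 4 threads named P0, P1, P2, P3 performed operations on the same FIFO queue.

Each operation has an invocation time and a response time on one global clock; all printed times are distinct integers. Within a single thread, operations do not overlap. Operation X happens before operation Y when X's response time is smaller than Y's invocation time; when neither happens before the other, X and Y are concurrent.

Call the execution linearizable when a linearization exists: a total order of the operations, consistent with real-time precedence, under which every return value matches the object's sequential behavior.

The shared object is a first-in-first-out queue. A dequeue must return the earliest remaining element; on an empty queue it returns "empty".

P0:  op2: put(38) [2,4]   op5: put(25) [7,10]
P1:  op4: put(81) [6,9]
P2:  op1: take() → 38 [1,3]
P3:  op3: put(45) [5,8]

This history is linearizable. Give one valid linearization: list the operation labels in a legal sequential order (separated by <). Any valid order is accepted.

1. op2 put(38), leaving queue <38>
2. op1 take() → 38, leaving queue <>
3. op3 put(45), leaving queue <45>
4. op4 put(81), leaving queue <45,81>
5. op5 put(25), leaving queue <45,81,25>

op2 < op1 < op3 < op4 < op5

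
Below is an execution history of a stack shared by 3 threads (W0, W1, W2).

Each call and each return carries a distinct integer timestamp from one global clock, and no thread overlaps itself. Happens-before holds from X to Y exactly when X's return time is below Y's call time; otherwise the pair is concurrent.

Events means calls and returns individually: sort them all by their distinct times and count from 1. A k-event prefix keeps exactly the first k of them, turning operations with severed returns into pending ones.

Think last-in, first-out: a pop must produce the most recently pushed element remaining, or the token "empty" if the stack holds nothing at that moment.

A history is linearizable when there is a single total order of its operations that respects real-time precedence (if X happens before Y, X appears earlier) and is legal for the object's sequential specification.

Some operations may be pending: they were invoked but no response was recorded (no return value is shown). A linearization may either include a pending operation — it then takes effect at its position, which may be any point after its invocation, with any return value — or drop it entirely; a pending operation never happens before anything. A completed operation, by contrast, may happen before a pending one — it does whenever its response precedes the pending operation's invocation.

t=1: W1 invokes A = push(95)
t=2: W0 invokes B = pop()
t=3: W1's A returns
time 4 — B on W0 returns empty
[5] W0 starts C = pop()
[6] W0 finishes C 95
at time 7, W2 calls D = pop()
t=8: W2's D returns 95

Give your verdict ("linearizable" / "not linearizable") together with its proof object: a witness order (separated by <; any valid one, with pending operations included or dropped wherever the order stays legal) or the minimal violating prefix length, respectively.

prefix check: 1..7 passes, 1..8 fails once D's time-8 response joins
checked exhaustively: 2 real-time-consistent orders of 4 completed operations, zero legal stack replays
sample order A, B, C, D stalls at step 2 — B pop() → empty has no legal effect
sample order B, A, C, D stalls at step 4 — D pop() → 95 has no legal effect

not linearizable — minimal violating prefix: 8 events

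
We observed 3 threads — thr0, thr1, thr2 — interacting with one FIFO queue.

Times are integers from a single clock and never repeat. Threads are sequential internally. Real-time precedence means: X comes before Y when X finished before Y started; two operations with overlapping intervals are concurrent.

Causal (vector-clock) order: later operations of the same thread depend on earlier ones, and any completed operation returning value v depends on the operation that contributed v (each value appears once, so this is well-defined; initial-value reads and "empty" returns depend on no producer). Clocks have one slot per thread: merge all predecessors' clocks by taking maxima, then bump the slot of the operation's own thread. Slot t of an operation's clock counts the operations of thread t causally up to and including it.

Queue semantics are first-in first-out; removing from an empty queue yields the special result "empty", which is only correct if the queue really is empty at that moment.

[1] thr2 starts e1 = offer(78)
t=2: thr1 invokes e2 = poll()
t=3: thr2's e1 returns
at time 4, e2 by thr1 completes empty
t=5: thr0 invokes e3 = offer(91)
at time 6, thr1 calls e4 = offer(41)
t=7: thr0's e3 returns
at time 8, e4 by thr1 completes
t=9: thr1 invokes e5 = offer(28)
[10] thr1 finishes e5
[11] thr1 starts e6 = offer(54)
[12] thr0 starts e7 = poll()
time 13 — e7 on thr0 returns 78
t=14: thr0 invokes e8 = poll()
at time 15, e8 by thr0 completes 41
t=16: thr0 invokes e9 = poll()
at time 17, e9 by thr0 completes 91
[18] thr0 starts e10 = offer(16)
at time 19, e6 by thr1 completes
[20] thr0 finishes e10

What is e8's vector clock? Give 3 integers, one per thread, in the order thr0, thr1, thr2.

VC(e1, invoked at 1): no causal predecessors; +1 on thr2 → (0, 0, 1)
VC(e2, invoked at 2): no causal predecessors; +1 on thr1 → (0, 1, 0)
VC(e3, invoked at 5): no causal predecessors; +1 on thr0 → (1, 0, 0)
merge at e4 (invoked 6): VC(e2)=(0, 1, 0), own-thread bump on thr1 → (0, 2, 0)
merge at e5 (invoked 9): VC(e4)=(0, 2, 0), own-thread bump on thr1 → (0, 3, 0)
merge at e7 (invoked 12): VC(e1)=(0, 0, 1), VC(e3)=(1, 0, 0), own-thread bump on thr0 → (2, 0, 1)
merge at e6 (invoked 11): VC(e5)=(0, 3, 0), own-thread bump on thr1 → (0, 4, 0)
merge at e8 (invoked 14): VC(e4)=(0, 2, 0), VC(e7)=(2, 0, 1), own-thread bump on thr0 → (3, 2, 1)
merge at e9 (invoked 16): VC(e3)=(1, 0, 0), VC(e8)=(3, 2, 1), own-thread bump on thr0 → (4, 2, 1)
merge at e10 (invoked 18): VC(e9)=(4, 2, 1), own-thread bump on thr0 → (5, 2, 1)
target: VC(e8) = (3, 2, 1)

(3, 2, 1)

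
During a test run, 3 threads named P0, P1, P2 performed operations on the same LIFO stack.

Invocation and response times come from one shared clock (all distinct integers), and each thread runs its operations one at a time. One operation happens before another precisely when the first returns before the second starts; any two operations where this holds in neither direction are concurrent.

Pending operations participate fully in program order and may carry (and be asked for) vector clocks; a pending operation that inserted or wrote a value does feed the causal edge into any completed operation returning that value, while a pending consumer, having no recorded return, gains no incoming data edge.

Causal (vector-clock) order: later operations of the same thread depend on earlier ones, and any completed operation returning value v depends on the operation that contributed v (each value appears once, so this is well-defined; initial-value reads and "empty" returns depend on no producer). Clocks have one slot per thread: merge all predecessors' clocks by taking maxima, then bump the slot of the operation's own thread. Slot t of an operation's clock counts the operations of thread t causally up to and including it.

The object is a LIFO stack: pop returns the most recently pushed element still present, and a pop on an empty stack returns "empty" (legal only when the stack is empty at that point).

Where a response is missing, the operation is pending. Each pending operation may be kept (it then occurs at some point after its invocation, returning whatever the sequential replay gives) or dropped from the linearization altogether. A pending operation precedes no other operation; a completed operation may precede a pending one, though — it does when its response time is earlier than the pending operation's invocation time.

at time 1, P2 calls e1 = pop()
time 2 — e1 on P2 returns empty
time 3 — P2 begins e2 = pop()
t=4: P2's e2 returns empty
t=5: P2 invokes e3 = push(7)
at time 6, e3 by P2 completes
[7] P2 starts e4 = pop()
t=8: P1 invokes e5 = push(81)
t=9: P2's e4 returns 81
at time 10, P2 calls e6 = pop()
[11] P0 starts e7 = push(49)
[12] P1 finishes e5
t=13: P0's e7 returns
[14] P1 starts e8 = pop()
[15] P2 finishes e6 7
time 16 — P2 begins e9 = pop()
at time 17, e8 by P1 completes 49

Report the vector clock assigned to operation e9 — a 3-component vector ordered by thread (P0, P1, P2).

VC(e1, invoked at 1): no causal predecessors; +1 on P2 → (0, 0, 1)
VC(e5, invoked at 8): no causal predecessors; +1 on P1 → (0, 1, 0)
VC(e7, invoked at 11): no causal predecessors; +1 on P0 → (1, 0, 0)
e2 (invocation 3): componentwise max over VC(e1)=(0, 0, 1), +1 at P2, giving (0, 0, 2)
e3 (invocation 5): componentwise max over VC(e2)=(0, 0, 2), +1 at P2, giving (0, 0, 3)
e8 (invocation 14): componentwise max over VC(e5)=(0, 1, 0), VC(e7)=(1, 0, 0), +1 at P1, giving (1, 2, 0)
e4 (invocation 7): componentwise max over VC(e3)=(0, 0, 3), VC(e5)=(0, 1, 0), +1 at P2, giving (0, 1, 4)
e6 (invocation 10): componentwise max over VC(e3)=(0, 0, 3), VC(e4)=(0, 1, 4), +1 at P2, giving (0, 1, 5)
e9 (invocation 16): componentwise max over VC(e6)=(0, 1, 5), +1 at P2, giving (0, 1, 6)
target: VC(e9) = (0, 1, 6)

(0, 1, 6)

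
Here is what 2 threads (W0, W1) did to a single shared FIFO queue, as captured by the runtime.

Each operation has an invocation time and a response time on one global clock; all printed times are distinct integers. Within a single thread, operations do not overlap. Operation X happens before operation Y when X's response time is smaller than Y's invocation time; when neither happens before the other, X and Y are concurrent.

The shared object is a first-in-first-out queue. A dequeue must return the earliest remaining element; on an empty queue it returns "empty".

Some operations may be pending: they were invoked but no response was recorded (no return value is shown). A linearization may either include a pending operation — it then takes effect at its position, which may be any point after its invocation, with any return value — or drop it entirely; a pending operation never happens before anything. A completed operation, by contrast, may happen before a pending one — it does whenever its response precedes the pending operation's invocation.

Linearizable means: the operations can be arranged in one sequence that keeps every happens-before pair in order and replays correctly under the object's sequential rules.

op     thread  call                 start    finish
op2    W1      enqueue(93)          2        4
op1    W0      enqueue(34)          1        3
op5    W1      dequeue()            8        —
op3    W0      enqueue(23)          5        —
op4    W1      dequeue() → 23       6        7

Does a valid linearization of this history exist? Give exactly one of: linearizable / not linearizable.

events 1..6 are fine; event 7 — the response of op4 at time 7 — makes the prefix non-linearizable
all 2 real-time-respecting orders fail — 3 completed FIFO queue operations, no legal replay
include/drop combinations of the 1 pending operation (op3) were all tried; none helps
sample order op1, op2, op4 (pending dropped) stalls at step 3 — op4 dequeue() → 23 has no legal effect
sample order op2, op1, op4 (pending dropped) stalls at step 3 — op4 dequeue() → 23 has no legal effect

not linearizable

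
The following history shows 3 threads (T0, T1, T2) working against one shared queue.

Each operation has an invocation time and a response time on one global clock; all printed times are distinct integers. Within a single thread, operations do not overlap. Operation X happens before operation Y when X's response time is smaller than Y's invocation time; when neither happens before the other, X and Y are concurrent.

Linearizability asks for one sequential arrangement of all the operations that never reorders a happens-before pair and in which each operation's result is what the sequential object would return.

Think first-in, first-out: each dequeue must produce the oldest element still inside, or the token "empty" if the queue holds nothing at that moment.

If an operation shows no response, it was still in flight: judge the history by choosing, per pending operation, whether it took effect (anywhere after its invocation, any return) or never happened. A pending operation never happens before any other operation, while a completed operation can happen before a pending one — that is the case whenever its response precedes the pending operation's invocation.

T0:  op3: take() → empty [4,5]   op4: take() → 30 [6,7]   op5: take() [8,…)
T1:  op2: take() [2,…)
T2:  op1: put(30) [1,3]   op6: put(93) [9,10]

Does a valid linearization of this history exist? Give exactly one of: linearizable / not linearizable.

not linearizable

already the first 7 events (up to op4's response at time 7) admit no linearization; the first 6 still do
exactly one order of the 3 completed ops respects real time; the queue replay fails
no escape via the 1 pending operation (op2): every completion choice fails
sample order op1, op3, op4 (pending dropped) stalls at step 2 — op3 take() → empty has no legal effect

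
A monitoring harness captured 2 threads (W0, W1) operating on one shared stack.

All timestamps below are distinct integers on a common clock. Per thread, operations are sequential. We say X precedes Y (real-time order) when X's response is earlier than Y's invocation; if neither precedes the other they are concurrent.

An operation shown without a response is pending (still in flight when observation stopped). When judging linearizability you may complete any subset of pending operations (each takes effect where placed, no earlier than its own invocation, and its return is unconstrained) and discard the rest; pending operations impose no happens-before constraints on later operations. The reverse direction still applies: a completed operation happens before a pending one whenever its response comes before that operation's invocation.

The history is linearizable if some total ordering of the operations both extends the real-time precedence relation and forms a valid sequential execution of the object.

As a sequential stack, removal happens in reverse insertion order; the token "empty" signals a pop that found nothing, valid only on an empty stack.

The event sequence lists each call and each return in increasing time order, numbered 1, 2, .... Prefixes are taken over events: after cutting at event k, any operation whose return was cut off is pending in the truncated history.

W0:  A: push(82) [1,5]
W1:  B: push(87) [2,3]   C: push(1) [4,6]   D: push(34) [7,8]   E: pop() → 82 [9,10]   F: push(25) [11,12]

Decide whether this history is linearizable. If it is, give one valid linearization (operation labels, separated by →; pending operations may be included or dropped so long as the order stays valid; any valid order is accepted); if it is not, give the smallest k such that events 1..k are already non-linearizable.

not linearizable — minimal violating prefix: 10 events

already the first 10 events (up to E's response at time 10) admit no linearization; the first 9 still do
3 orders of the 5 completed stack ops respect real time; none is legal
for example A, B, C, D, E fails at step 5: E pop() → 82 is not legal there
for example B, A, C, D, E fails at step 5: E pop() → 82 is not legal there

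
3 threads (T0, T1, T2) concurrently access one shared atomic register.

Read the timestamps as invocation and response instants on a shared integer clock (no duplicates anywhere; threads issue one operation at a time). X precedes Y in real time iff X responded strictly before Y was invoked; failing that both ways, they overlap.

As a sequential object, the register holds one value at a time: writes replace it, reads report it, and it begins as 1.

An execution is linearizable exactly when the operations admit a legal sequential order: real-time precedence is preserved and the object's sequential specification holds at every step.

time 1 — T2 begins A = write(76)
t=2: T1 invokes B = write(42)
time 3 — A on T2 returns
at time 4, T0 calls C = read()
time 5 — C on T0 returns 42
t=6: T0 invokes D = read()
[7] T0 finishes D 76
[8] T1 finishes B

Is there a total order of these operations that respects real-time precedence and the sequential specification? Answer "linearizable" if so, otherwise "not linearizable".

events 1..6 are fine; event 7 — the response of D at time 7 — makes the prefix non-linearizable
exhaustive check: the 3 completed atomic register ops admit one real-time order; illegal
every completion of the 1 pending operation (B) was checked; none linearizes
sample order A, C, D (pending dropped) stalls at step 2 — C read() → 42 has no legal effect

not linearizable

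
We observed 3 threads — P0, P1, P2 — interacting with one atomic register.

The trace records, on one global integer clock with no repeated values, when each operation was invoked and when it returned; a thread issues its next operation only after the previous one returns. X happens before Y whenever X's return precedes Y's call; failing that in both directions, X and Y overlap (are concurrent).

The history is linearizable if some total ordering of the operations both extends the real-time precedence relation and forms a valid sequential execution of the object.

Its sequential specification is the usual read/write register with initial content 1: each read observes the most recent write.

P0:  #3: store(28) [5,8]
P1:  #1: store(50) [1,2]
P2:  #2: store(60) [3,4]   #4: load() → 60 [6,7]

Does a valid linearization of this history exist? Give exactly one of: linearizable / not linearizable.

linearizable

witness order: #1, #2, #4, #3
step 1: #1 store(50) — value 50
step 2: #2 store(60) — value 60
step 3: #4 load() → 60 — value 60
step 4: #3 store(28) — value 28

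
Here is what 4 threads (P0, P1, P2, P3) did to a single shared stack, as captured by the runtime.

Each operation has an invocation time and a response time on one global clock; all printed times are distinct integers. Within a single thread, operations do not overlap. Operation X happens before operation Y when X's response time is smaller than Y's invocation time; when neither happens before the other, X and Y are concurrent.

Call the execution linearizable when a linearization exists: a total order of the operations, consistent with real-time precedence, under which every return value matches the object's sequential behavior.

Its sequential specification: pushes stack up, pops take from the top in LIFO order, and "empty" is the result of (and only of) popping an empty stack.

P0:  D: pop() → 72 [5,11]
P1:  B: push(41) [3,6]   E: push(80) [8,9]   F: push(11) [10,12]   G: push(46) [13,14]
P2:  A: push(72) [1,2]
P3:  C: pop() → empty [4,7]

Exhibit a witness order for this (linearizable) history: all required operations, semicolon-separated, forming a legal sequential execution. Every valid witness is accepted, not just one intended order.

step 1: A push(72) — stack <72>
step 2: D pop() → 72 — stack <>
step 3: C pop() → empty — stack <>
step 4: B push(41) — stack <41>
step 5: E push(80) — stack <41,80>
step 6: F push(11) — stack <41,80,11>
step 7: G push(46) — stack <41,80,11,46>

A; D; C; B; E; F; G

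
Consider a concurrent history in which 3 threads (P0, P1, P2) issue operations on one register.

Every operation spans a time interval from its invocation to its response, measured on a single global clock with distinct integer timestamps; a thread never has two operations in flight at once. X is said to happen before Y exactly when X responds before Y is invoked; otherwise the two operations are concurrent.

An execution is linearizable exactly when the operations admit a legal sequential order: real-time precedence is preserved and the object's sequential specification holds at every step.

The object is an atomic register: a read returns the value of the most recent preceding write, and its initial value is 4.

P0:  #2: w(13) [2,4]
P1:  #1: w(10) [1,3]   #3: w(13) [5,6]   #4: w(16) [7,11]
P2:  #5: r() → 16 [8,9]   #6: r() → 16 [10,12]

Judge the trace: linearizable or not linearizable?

linearizable

a witness: #1, #2, #3, #4, #5, #6
step 1: #1 w(10) — value 10
step 2: #2 w(13) — value 13
step 3: #3 w(13) — value 13
step 4: #4 w(16) — value 16
step 5: #5 r() → 16 — value 16
step 6: #6 r() → 16 — value 16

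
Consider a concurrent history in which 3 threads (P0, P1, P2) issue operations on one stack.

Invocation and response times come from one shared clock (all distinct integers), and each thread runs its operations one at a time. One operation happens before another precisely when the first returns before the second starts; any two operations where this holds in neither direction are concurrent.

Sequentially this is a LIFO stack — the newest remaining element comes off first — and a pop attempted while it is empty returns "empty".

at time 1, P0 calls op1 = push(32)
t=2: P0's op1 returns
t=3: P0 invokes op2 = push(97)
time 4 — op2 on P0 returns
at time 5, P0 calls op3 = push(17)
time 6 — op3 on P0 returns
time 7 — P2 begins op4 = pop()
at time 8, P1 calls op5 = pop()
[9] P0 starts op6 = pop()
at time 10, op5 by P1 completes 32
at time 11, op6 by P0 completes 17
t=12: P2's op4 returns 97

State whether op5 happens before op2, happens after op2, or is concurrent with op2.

after

op5 spans [8,10], op2 spans [3,4]
resp(op2)=4 < inv(op5)=8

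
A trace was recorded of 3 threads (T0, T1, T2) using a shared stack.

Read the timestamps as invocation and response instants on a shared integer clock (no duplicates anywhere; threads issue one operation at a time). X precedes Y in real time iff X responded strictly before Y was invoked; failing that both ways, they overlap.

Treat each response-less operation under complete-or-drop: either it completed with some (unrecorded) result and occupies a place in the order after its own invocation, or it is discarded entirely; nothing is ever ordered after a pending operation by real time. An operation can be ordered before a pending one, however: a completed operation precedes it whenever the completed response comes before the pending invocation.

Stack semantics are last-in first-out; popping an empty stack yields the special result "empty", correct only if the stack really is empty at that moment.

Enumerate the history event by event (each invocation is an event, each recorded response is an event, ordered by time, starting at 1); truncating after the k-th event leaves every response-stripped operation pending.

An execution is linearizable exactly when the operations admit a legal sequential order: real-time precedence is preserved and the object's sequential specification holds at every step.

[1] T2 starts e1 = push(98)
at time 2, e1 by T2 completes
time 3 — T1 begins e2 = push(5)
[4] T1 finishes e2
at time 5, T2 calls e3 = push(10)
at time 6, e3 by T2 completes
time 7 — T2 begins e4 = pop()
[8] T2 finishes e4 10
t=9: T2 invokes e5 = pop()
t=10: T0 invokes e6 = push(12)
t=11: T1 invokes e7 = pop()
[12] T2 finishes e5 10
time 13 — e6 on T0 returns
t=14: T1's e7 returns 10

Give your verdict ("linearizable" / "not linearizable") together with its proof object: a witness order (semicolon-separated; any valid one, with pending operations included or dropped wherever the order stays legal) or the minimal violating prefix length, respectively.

not linearizable — minimal violating prefix: 12 events

the violation lands at event 12, e5's response at time 12: events 1..11 linearize, events 1..12 do not
exhaustive check: the 5 completed stack ops admit one real-time order; illegal
completion choices over the 2 pending operations (e6, e7) were checked; none helps
sample order e1, e2, e3, e4, e5 (pending dropped) stalls at step 5 — e5 pop() → 10 has no legal effect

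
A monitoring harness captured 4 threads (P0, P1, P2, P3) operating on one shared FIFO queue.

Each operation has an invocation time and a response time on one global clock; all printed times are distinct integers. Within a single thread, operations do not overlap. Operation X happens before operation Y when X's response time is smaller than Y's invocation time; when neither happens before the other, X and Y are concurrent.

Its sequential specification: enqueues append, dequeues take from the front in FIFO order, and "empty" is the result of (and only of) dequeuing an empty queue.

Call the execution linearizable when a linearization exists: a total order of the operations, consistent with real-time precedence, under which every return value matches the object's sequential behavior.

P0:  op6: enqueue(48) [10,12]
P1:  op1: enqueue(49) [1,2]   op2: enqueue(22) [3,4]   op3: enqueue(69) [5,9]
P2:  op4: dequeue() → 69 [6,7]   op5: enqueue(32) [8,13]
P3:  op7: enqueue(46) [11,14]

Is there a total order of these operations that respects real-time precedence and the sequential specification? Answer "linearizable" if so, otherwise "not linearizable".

not linearizable

prefix check: 1..6 passes, 1..7 fails once op4's time-7 response joins
one real-time candidate order over the 3 completed operations — the FIFO queue replay rejects it
every completion of the 1 pending operation (op3) was checked; none linearizes
e.g. op1, op2, op4 (pending dropped): illegal at step 3, since op4 dequeue() → 69 cannot apply there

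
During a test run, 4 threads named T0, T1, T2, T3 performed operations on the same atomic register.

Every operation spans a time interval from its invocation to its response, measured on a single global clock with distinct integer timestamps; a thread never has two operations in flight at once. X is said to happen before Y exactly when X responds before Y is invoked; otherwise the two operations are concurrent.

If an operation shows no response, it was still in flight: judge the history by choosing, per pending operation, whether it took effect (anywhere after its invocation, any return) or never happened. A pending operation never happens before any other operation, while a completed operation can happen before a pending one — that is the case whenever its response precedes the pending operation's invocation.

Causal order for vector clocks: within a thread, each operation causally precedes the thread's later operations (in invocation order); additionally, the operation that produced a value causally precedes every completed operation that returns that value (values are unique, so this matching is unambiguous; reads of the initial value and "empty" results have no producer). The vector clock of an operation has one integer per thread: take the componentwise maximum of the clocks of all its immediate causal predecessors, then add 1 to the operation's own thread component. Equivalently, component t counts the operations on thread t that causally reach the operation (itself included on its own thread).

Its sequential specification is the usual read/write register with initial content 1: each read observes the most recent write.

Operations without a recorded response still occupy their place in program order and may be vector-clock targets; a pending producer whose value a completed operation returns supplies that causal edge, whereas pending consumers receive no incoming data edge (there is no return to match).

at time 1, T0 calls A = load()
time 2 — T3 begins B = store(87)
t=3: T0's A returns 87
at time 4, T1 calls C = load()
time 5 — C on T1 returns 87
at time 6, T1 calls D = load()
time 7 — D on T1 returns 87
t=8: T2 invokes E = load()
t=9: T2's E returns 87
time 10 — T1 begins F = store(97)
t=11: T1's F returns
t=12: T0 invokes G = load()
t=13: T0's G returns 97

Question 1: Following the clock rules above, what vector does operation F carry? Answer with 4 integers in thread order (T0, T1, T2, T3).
B, invoked 2, has no incoming edges; only T3's bump applies → (0, 0, 0, 1)
from VC(B)=(0, 0, 0, 1), E (invoked 8) maxes components and bumps T2 → (0, 0, 1, 1)
from VC(B)=(0, 0, 0, 1), C (invoked 4) maxes components and bumps T1 → (0, 1, 0, 1)
from VC(B)=(0, 0, 0, 1), A (invoked 1) maxes components and bumps T0 → (1, 0, 0, 1)
from VC(B)=(0, 0, 0, 1), VC(C)=(0, 1, 0, 1), D (invoked 6) maxes components and bumps T1 → (0, 2, 0, 1)
from VC(D)=(0, 2, 0, 1), F (invoked 10) maxes components and bumps T1 → (0, 3, 0, 1)
from VC(A)=(1, 0, 0, 1), VC(F)=(0, 3, 0, 1), G (invoked 12) maxes components and bumps T0 → (2, 3, 0, 1)
target: VC(F) = (0, 3, 0, 1)

(0, 3, 0, 1)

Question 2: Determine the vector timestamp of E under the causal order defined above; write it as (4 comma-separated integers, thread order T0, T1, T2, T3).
B (invocation 2): nothing precedes it; T3's component alone gives (0, 0, 0, 1)
merge at E (invoked 8): VC(B)=(0, 0, 0, 1), own-thread bump on T2 → (0, 0, 1, 1)
merge at C (invoked 4): VC(B)=(0, 0, 0, 1), own-thread bump on T1 → (0, 1, 0, 1)
merge at A (invoked 1): VC(B)=(0, 0, 0, 1), own-thread bump on T0 → (1, 0, 0, 1)
merge at D (invoked 6): VC(B)=(0, 0, 0, 1), VC(C)=(0, 1, 0, 1), own-thread bump on T1 → (0, 2, 0, 1)
merge at F (invoked 10): VC(D)=(0, 2, 0, 1), own-thread bump on T1 → (0, 3, 0, 1)
merge at G (invoked 12): VC(A)=(1, 0, 0, 1), VC(F)=(0, 3, 0, 1), own-thread bump on T0 → (2, 3, 0, 1)
target: VC(E) = (0, 0, 1, 1)

(0, 0, 1, 1)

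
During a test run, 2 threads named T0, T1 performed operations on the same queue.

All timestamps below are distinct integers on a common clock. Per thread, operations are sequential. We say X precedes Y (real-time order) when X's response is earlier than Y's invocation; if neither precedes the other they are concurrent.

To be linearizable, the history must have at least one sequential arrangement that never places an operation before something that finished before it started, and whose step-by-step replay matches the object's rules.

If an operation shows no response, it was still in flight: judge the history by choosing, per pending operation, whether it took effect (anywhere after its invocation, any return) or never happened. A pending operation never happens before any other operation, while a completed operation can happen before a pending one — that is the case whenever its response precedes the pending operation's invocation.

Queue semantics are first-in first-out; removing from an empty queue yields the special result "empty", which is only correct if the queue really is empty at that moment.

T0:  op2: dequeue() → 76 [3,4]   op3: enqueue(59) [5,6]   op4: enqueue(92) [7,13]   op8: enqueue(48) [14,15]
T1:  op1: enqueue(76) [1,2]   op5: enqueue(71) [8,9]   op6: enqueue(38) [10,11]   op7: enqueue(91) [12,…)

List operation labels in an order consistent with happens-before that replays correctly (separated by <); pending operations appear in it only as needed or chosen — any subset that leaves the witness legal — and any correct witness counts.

op1 < op2 < op3 < op4 < op5 < op6 < op7 < op8

1. op1 enqueue(76), leaving queue <76>
2. op2 dequeue() → 76, leaving queue <>
3. op3 enqueue(59), leaving queue <59>
4. op4 enqueue(92), leaving queue <59,92>
5. op5 enqueue(71), leaving queue <59,92,71>
6. op6 enqueue(38), leaving queue <59,92,71,38>
7. op7 enqueue(91) (pending, included), leaving queue <59,92,71,38,91>
8. op8 enqueue(48), leaving queue <59,92,71,38,91,48>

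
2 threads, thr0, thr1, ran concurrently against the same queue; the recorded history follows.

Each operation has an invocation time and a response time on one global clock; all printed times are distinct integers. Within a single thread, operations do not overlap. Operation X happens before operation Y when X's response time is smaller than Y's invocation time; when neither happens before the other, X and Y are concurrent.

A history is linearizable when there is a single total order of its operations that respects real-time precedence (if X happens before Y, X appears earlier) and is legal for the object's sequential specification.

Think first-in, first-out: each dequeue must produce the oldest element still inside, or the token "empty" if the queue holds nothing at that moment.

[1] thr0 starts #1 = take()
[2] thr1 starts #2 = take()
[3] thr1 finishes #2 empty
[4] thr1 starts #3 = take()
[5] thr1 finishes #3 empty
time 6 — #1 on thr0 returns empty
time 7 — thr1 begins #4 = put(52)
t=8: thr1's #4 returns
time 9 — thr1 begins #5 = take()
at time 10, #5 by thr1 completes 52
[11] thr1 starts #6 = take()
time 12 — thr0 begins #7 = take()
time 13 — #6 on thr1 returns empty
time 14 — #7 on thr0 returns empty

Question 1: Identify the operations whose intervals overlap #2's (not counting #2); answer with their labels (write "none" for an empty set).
#2 spans [2,3]: anything still running between times 2 and 3 counts as concurrent
#1 [1,6]: concurrent
#3 [4,5]: after
#4 [7,8]: after
#5 [9,10]: after
#6 [11,13]: after
#7 [12,14]: after

#1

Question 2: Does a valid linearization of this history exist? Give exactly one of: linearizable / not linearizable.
one valid linearization: #1, #2, #3, #4, #5, #6, #7
after step 1 (#1 take() → empty): queue <>
after step 2 (#2 take() → empty): queue <>
after step 3 (#3 take() → empty): queue <>
after step 4 (#4 put(52)): queue <52>
after step 5 (#5 take() → 52): queue <>
after step 6 (#6 take() → empty): queue <>
after step 7 (#7 take() → empty): queue <>

linearizable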